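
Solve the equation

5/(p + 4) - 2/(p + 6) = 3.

Multiply both sides by (p + 4)(p + 6):
5(p + 6) - 2(p + 4) = 3(p + 4)(p + 6).
Expand and collect terms: 3p² + 27p + 50 = 0.
By the quadratic formula, p = (-27 ± √129) / 6, so p ≈ -2.607 or p ≈ -6.393.
Neither value makes a denominator zero (p ≠ -4, p ≠ -6), so both are valid.

p = -6.393 or p = -2.607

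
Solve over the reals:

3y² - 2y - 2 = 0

Discriminant: (-2)² − 4·3·(-2) = 28.
Quadratic formula: y = (2 ± √28) / 6.
So y = 1/3 + √(7)/3 ≈ 1.2153 or y = 1/3 - √(7)/3 ≈ -0.5486.

y = -0.5486 or y = 1.2153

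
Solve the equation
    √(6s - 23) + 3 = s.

s = 4 or s = 8

Isolate the radical: √(6s - 23) = s - 3.
Square both sides: 6s - 23 = (s - 3)².
Expand and rearrange: s² - 12s + 32 = 0.
Solving gives s = 8 or s = 4.
Check each candidate in the original equation:
  s = 8: √(25) = 5, while s - 3 = 5 — valid.
  s = 4: √(1) = 1, while s - 3 = 1 — valid.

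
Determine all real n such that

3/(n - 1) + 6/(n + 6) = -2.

n = -9.5 or n = 0

Multiply both sides by (n - 1)(n + 6):
3(n + 6) + 6(n - 1) = -2(n - 1)(n + 6).
Expand and collect terms: -2n^2 - 19n = 0.
Factor or apply the quadratic formula: n = -9.5 or n = 0.
Neither value makes a denominator zero (n != 1, n != -6), so both are valid.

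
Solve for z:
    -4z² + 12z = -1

z = -0.0811 or z = 3.0811

Rearrange to standard form: -4z² + 12z + 1 = 0.
Discriminant: (12)² − 4·(-4)·1 = 160.
Quadratic formula: z = (-12 ± √160) / (-8).
So z = 3/2 - √(10)/2 ≈ -0.0811 or z = 3/2 + √(10)/2 ≈ 3.0811.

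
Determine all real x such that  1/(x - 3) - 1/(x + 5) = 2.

x = -5.4721 or x = 3.4721

Multiply both sides by (x - 3)(x + 5):
(x + 5) - (x - 3) = 2(x - 3)(x + 5).
Expand and collect terms: 2x² + 4x - 38 = 0.
By the quadratic formula, x = (-4 ± √320) / 4, so x ≈ 3.4721 or x ≈ -5.4721.
Neither value makes a denominator zero (x ≠ 3, x ≠ -5), so both are valid.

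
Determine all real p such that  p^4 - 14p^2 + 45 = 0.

p = -3 or p = -2.2361 or p = 2.2361 or p = 3

Let u = p^2. The equation becomes u^2 - 14u + 45 = 0.
Factor: (u - 5)(u - 9) = 0, so u = 5 or u = 9.
p^2 = 5 gives p = +/-sqrt(5) ~= +/-2.2361.
p^2 = 9 gives p = +/-3.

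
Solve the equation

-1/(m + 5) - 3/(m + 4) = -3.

Multiply both sides by (m + 5)(m + 4):
-(m + 4) - 3(m + 5) = -3(m + 5)(m + 4).
Expand and collect terms: -3m^2 - 23m - 41 = 0.
By the quadratic formula, m = (23 +/- sqrt(37)) / -6, so m ~= -4.8471 or m ~= -2.8195.
Neither value makes a denominator zero (m != -5, m != -4), so both are valid.

m = -4.8471 or m = -2.8195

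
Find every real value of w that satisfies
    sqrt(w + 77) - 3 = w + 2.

w = 4

Isolate the radical: sqrt(w + 77) = w + 5.
Square both sides: w + 77 = (w + 5)^2.
Expand and rearrange: w^2 + 9w - 52 = 0.
Solving gives w = 4 or w = -13.
Check each candidate in the original equation:
  w = 4: sqrt(81) = 9, while w + 5 = 9 — valid.
  w = -13: sqrt(64) = 8, while w + 5 = -8 — extraneous.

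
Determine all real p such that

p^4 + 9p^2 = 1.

p = -0.3313 or p = 0.3313

Let u = p^2. The equation becomes u^2 + 9u - 1 = 0.
By the quadratic formula, u = -9/2 + sqrt(85)/2 or u = -sqrt(85)/2 - 9/2.
p^2 = -9/2 + sqrt(85)/2 gives p = +/-sqrt(-9/2 + sqrt(85)/2) ~= +/-0.3313.
p^2 = -sqrt(85)/2 - 9/2 < 0 has no real solution.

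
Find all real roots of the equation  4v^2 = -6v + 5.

v = -2.0963 or v = 0.5963

Rearrange to standard form: 4v^2 + 6v - 5 = 0.
Discriminant: (6)^2 - 4*4*(-5) = 116.
Quadratic formula: v = (-6 +/- sqrt(116)) / 8.
So v = -3/4 + sqrt(29)/4 ~= 0.5963 or v = -sqrt(29)/4 - 3/4 ~= -2.0963.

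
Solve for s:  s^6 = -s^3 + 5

s = -1.408 or s = 1.2145

Let u = s^3. The equation becomes u^2 + u - 5 = 0.
By the quadratic formula, u = -1/2 + sqrt(21)/2 or u = -sqrt(21)/2 - 1/2.
s^3 = -1/2 + sqrt(21)/2 gives s = (-1/2 + sqrt(21)/2)^(1/3) ~= 1.2145.
s^3 = -sqrt(21)/2 - 1/2 gives s = -(1/2 + sqrt(21)/2)^(1/3) ~= -1.408.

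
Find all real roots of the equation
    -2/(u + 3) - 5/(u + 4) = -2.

u = -3.3508 or u = -0.1492

Multiply both sides by (u + 3)(u + 4):
-2(u + 4) - 5(u + 3) = -2(u + 3)(u + 4).
Expand and collect terms: -2u² - 7u - 1 = 0.
By the quadratic formula, u = (7 ± √41) / -4, so u ≈ -3.3508 or u ≈ -0.1492.
Neither value makes a denominator zero (u ≠ -3, u ≠ -4), so both are valid.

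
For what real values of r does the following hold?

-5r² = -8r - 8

r = -0.6967 or r = 2.2967

Rearrange to standard form: -5r² + 8r + 8 = 0.
Discriminant: (8)² − 4·(-5)·8 = 224.
Quadratic formula: r = (-8 ± √224) / (-10).
So r = 4/5 - 2·√(14)/5 ≈ -0.6967 or r = 4/5 + 2·√(14)/5 ≈ 2.2967.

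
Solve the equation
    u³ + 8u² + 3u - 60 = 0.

Possible rational roots are divisors of -60. Testing u = -5 gives 0, so (u + 5) is a factor.
Divide: u³ + 8u² + 3u - 60 = (u + 5)(u² + 3u - 12).
Apply the quadratic formula to u² + 3u - 12 = 0: u = (-3 ± √57)/2, i.e. u ≈ 2.2749 or u ≈ -5.2749.

u = -5.2749 or u = -5 or u = 2.2749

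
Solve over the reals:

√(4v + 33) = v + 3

Square both sides: 4v + 33 = (v + 3)².
Expand and rearrange: v² + 2v - 24 = 0.
Solving gives v = 4 or v = -6.
Check each candidate in the original equation:
  v = 4: √(49) = 7, while v + 3 = 7 — valid.
  v = -6: √(9) = 3, while v + 3 = -3 — extraneous.

v = 4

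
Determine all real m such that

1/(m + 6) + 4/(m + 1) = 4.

m = -5.7932 or m = 0.0432

Multiply both sides by (m + 6)(m + 1):
(m + 1) + 4(m + 6) = 4(m + 6)(m + 1).
Expand and collect terms: 4m² + 23m - 1 = 0.
By the quadratic formula, m = (-23 ± √545) / 8, so m ≈ 0.0432 or m ≈ -5.7932.
Neither value makes a denominator zero (m ≠ -6, m ≠ -1), so both are valid.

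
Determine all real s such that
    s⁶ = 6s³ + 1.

s = -0.5454 or s = 1.8334

Let u = s³. The equation becomes u² - 6u - 1 = 0.
By the quadratic formula, u = 3 + √(10) or u = 3 - √(10).
s³ = 3 + √(10) gives s = ∛(3 + √(10)) ≈ 1.8334.
s³ = 3 - √(10) gives s = -∛(-3 + √(10)) ≈ -0.5454.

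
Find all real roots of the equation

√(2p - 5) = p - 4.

p = 7

Square both sides: 2p - 5 = (p - 4)².
Expand and rearrange: p² - 10p + 21 = 0.
Solving gives p = 7 or p = 3.
Check each candidate in the original equation:
  p = 7: √(9) = 3, while p - 4 = 3 — valid.
  p = 3: √(1) = 1, while p - 4 = -1 — extraneous.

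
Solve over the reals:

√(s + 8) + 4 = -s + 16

Isolate the radical: √(s + 8) = -s + 12.
Square both sides: s + 8 = (-s + 12)².
Expand and rearrange: s² - 25s + 136 = 0.
Solving gives s = 17 or s = 8.
Check each candidate in the original equation:
  s = 17: √(25) = 5, while -s + 12 = -5 — extraneous.
  s = 8: √(16) = 4, while -s + 12 = 4 — valid.

s = 8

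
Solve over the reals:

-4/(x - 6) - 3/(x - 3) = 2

x = 0.614 or x = 4.886

Multiply both sides by (x - 6)(x - 3):
-4(x - 3) - 3(x - 6) = 2(x - 6)(x - 3).
Expand and collect terms: 2x^2 - 11x + 6 = 0.
By the quadratic formula, x = (11 +/- sqrt(73)) / 4, so x ~= 4.886 or x ~= 0.614.
Neither value makes a denominator zero (x != 6, x != 3), so both are valid.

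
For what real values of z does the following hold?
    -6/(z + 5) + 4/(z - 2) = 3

z = -6.7351 or z = 3.0685

Multiply both sides by (z + 5)(z - 2):
-6(z - 2) + 4(z + 5) = 3(z + 5)(z - 2).
Expand and collect terms: 3z^2 + 11z - 62 = 0.
By the quadratic formula, z = (-11 +/- sqrt(865)) / 6, so z ~= 3.0685 or z ~= -6.7351.
Neither value makes a denominator zero (z != -5, z != 2), so both are valid.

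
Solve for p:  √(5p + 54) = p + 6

Square both sides: 5p + 54 = (p + 6)².
Expand and rearrange: p² + 7p - 18 = 0.
Solving gives p = 2 or p = -9.
Check each candidate in the original equation:
  p = 2: √(64) = 8, while p + 6 = 8 — valid.
  p = -9: √(9) = 3, while p + 6 = -3 — extraneous.

p = 2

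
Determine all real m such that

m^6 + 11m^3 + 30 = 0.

m = -1.8171 or m = -1.71

Let u = m^3. The equation becomes u^2 + 11u + 30 = 0.
Factor: (u + 6)(u + 5) = 0, so u = -6 or u = -5.
m^3 = -6 gives m = -(6)^(1/3) ~= -1.8171.
m^3 = -5 gives m = -(5)^(1/3) ~= -1.71.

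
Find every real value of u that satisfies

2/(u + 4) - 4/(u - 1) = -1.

u = -5.217 or u = 4.217

Multiply both sides by (u + 4)(u - 1):
2(u - 1) - 4(u + 4) = -(u + 4)(u - 1).
Expand and collect terms: -u^2 - u + 22 = 0.
By the quadratic formula, u = (1 +/- sqrt(89)) / -2, so u ~= -5.217 or u ~= 4.217.
Neither value makes a denominator zero (u != -4, u != 1), so both are valid.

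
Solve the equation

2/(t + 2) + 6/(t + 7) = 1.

t = -4 or t = 3

Multiply both sides by (t + 2)(t + 7):
2(t + 7) + 6(t + 2) = (t + 2)(t + 7).
Expand and collect terms: t^2 + t - 12 = 0.
Factor or apply the quadratic formula: t = 3 or t = -4.
Neither value makes a denominator zero (t != -2, t != -7), so both are valid.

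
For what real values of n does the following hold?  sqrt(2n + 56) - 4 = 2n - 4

n = 4

Isolate the radical: sqrt(2n + 56) = 2n.
Square both sides: 2n + 56 = (2n)^2.
Expand and rearrange: 4n^2 - 2n - 56 = 0.
Solving gives n = 4 or n = -3.5.
Check each candidate in the original equation:
  n = 4: sqrt(64) = 8, while 2n = 8 — valid.
  n = -3.5: sqrt(49) = 7, while 2n = -7 — extraneous.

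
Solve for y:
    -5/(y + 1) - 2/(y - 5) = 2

Multiply both sides by (y + 1)(y - 5):
-5(y - 5) - 2(y + 1) = 2(y + 1)(y - 5).
Expand and collect terms: 2y² - y - 33 = 0.
By the quadratic formula, y = (1 ± √265) / 4, so y ≈ 4.3197 or y ≈ -3.8197.
Neither value makes a denominator zero (y ≠ -1, y ≠ 5), so both are valid.

y = -3.8197 or y = 4.3197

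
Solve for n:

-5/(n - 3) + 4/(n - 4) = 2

n = 1.6492 or n = 4.8508

Multiply both sides by (n - 3)(n - 4):
-5(n - 4) + 4(n - 3) = 2(n - 3)(n - 4).
Expand and collect terms: 2n² - 13n + 16 = 0.
By the quadratic formula, n = (13 ± √41) / 4, so n ≈ 4.8508 or n ≈ 1.6492.
Neither value makes a denominator zero (n ≠ 3, n ≠ 4), so both are valid.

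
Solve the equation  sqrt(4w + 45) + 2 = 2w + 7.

Isolate the radical: sqrt(4w + 45) = 2w + 5.
Square both sides: 4w + 45 = (2w + 5)^2.
Expand and rearrange: 4w^2 + 16w - 20 = 0.
Solving gives w = 1 or w = -5.
Check each candidate in the original equation:
  w = 1: sqrt(49) = 7, while 2w + 5 = 7 — valid.
  w = -5: sqrt(25) = 5, while 2w + 5 = -5 — extraneous.

w = 1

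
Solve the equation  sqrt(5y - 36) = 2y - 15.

y = 9

Square both sides: 5y - 36 = (2y - 15)^2.
Expand and rearrange: 4y^2 - 65y + 261 = 0.
Solving gives y = 9 or y = 7.25.
Check each candidate in the original equation:
  y = 9: sqrt(9) = 3, while 2y - 15 = 3 — valid.
  y = 7.25: sqrt(0.25) = 0.5, while 2y - 15 = -0.5 — extraneous.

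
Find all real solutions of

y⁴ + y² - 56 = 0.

y = -2.6458 or y = 2.6458

Let u = y². The equation becomes u² + u - 56 = 0.
Factor: (u - 7)(u + 8) = 0, so u = 7 or u = -8.
y² = 7 gives y = ±√(7) ≈ ±2.6458.
y² = -8 < 0 has no real solution.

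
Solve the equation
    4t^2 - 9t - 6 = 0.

t = -0.538 or t = 2.788

Discriminant: (-9)^2 - 4*4*(-6) = 177.
Quadratic formula: t = (9 +/- sqrt(177)) / 8.
So t = 9/8 + sqrt(177)/8 ~= 2.788 or t = 9/8 - sqrt(177)/8 ~= -0.538.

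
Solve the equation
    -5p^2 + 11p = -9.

p = -0.6349 or p = 2.8349

Rearrange to standard form: -5p^2 + 11p + 9 = 0.
Discriminant: (11)^2 - 4*(-5)*9 = 301.
Quadratic formula: p = (-11 +/- sqrt(301)) / (-10).
So p = 11/10 - sqrt(301)/10 ~= -0.6349 or p = 11/10 + sqrt(301)/10 ~= 2.8349.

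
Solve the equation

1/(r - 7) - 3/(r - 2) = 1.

Multiply both sides by (r - 7)(r - 2):
(r - 2) - 3(r - 7) = (r - 7)(r - 2).
Expand and collect terms: r² - 7r - 5 = 0.
By the quadratic formula, r = (7 ± √69) / 2, so r ≈ 7.6533 or r ≈ -0.6533.
Neither value makes a denominator zero (r ≠ 7, r ≠ 2), so both are valid.

r = -0.6533 or r = 7.6533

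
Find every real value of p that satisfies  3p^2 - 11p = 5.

Rearrange to standard form: 3p^2 - 11p - 5 = 0.
Discriminant: (-11)^2 - 4*3*(-5) = 181.
Quadratic formula: p = (11 +/- sqrt(181)) / 6.
So p = 11/6 + sqrt(181)/6 ~= 4.0756 or p = 11/6 - sqrt(181)/6 ~= -0.4089.

p = -0.4089 or p = 4.0756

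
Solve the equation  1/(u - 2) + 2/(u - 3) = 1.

Multiply both sides by (u - 2)(u - 3):
(u - 3) + 2(u - 2) = (u - 2)(u - 3).
Expand and collect terms: u² - 8u + 13 = 0.
By the quadratic formula, u = (8 ± √12) / 2, so u ≈ 5.7321 or u ≈ 2.2679.
Neither value makes a denominator zero (u ≠ 2, u ≠ 3), so both are valid.

u = 2.2679 or u = 5.7321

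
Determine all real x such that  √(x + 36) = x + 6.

Square both sides: x + 36 = (x + 6)².
Expand and rearrange: x² + 11x = 0.
Solving gives x = 0 or x = -11.
Check each candidate in the original equation:
  x = 0: √(36) = 6, while x + 6 = 6 — valid.
  x = -11: √(25) = 5, while x + 6 = -5 — extraneous.

x = 0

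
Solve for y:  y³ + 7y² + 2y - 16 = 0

y = -6.2749 or y = -2 or y = 1.2749

Possible rational roots are divisors of -16. Testing y = -2 gives 0, so (y + 2) is a factor.
Divide: y³ + 7y² + 2y - 16 = (y + 2)(y² + 5y - 8).
Apply the quadratic formula to y² + 5y - 8 = 0: y = (-5 ± √57)/2, i.e. y ≈ 1.2749 or y ≈ -6.2749.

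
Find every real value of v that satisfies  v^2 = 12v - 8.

Rearrange to standard form: v^2 - 12v + 8 = 0.
Discriminant: (-12)^2 - 4*1*8 = 112.
Quadratic formula: v = (12 +/- sqrt(112)) / 2.
So v = 2*sqrt(7) + 6 ~= 11.2915 or v = 6 - 2*sqrt(7) ~= 0.7085.

v = 0.7085 or v = 11.2915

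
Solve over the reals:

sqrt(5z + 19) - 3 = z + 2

Isolate the radical: sqrt(5z + 19) = z + 5.
Square both sides: 5z + 19 = (z + 5)^2.
Expand and rearrange: z^2 + 5z + 6 = 0.
Solving gives z = -2 or z = -3.
Check each candidate in the original equation:
  z = -2: sqrt(9) = 3, while z + 5 = 3 — valid.
  z = -3: sqrt(4) = 2, while z + 5 = 2 — valid.

z = -3 or z = -2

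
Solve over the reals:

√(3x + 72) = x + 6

x = 3

Square both sides: 3x + 72 = (x + 6)².
Expand and rearrange: x² + 9x - 36 = 0.
Solving gives x = 3 or x = -12.
Check each candidate in the original equation:
  x = 3: √(81) = 9, while x + 6 = 9 — valid.
  x = -12: √(36) = 6, while x + 6 = -6 — extraneous.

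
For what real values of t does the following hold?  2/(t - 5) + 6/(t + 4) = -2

t = -7.2663 or t = 4.2663

Multiply both sides by (t - 5)(t + 4):
2(t + 4) + 6(t - 5) = -2(t - 5)(t + 4).
Expand and collect terms: -2t² - 6t + 62 = 0.
By the quadratic formula, t = (6 ± √532) / -4, so t ≈ -7.2663 or t ≈ 4.2663.
Neither value makes a denominator zero (t ≠ 5, t ≠ -4), so both are valid.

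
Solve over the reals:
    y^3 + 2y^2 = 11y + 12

Rearrange: y^3 + 2y^2 - 11y - 12 = 0.
Possible rational roots are divisors of -12. Testing y = -1 gives 0, so (y + 1) is a factor.
Divide: y^3 + 2y^2 - 11y - 12 = (y + 1)(y^2 + y - 12).
Factor the quadratic: y = 3 or y = -4.

y = -4 or y = -1 or y = 3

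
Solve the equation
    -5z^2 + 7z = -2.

Rearrange to standard form: -5z^2 + 7z + 2 = 0.
Discriminant: (7)^2 - 4*(-5)*2 = 89.
Quadratic formula: z = (-7 +/- sqrt(89)) / (-10).
So z = 7/10 - sqrt(89)/10 ~= -0.2434 or z = 7/10 + sqrt(89)/10 ~= 1.6434.

z = -0.2434 or z = 1.6434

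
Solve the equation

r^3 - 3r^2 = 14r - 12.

r = -3 or r = 0.7639 or r = 5.2361

Rearrange: r^3 - 3r^2 - 14r + 12 = 0.
Possible rational roots are divisors of 12. Testing r = -3 gives 0, so (r + 3) is a factor.
Divide: r^3 - 3r^2 - 14r + 12 = (r + 3)(r^2 - 6r + 4).
Apply the quadratic formula to r^2 - 6r + 4 = 0: r = (6 +/- sqrt(20))/2, i.e. r ~= 5.2361 or r ~= 0.7639.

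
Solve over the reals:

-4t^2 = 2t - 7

Rearrange to standard form: -4t^2 - 2t + 7 = 0.
Discriminant: (-2)^2 - 4*(-4)*7 = 116.
Quadratic formula: t = (2 +/- sqrt(116)) / (-8).
So t = -sqrt(29)/4 - 1/4 ~= -1.5963 or t = -1/4 + sqrt(29)/4 ~= 1.0963.

t = -1.5963 or t = 1.0963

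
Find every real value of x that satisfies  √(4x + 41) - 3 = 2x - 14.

Isolate the radical: √(4x + 41) = 2x - 11.
Square both sides: 4x + 41 = (2x - 11)².
Expand and rearrange: 4x² - 48x + 80 = 0.
Solving gives x = 10 or x = 2.
Check each candidate in the original equation:
  x = 10: √(81) = 9, while 2x - 11 = 9 — valid.
  x = 2: √(49) = 7, while 2x - 11 = -7 — extraneous.

x = 10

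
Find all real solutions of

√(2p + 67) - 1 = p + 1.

Isolate the radical: √(2p + 67) = p + 2.
Square both sides: 2p + 67 = (p + 2)².
Expand and rearrange: p² + 2p - 63 = 0.
Solving gives p = 7 or p = -9.
Check each candidate in the original equation:
  p = 7: √(81) = 9, while p + 2 = 9 — valid.
  p = -9: √(49) = 7, while p + 2 = -7 — extraneous.

p = 7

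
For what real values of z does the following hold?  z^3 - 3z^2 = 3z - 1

z = -1 or z = 0.2679 or z = 3.7321

Rearrange: z^3 - 3z^2 - 3z + 1 = 0.
Possible rational roots are divisors of 1. Testing z = -1 gives 0, so (z + 1) is a factor.
Divide: z^3 - 3z^2 - 3z + 1 = (z + 1)(z^2 - 4z + 1).
Apply the quadratic formula to z^2 - 4z + 1 = 0: z = (4 +/- sqrt(12))/2, i.e. z ~= 3.7321 or z ~= 0.2679.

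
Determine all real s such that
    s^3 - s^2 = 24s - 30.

Rearrange: s^3 - s^2 - 24s + 30 = 0.
Possible rational roots are divisors of 30. Testing s = -5 gives 0, so (s + 5) is a factor.
Divide: s^3 - s^2 - 24s + 30 = (s + 5)(s^2 - 6s + 6).
Apply the quadratic formula to s^2 - 6s + 6 = 0: s = (6 +/- sqrt(12))/2, i.e. s ~= 4.7321 or s ~= 1.2679.

s = -5 or s = 1.2679 or s = 4.7321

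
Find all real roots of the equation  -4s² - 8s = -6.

Rearrange to standard form: -4s² - 8s + 6 = 0.
Discriminant: (-8)² − 4·(-4)·6 = 160.
Quadratic formula: s = (8 ± √160) / (-8).
So s = -√(10)/2 - 1 ≈ -2.5811 or s = -1 + √(10)/2 ≈ 0.5811.

s = -2.5811 or s = 0.5811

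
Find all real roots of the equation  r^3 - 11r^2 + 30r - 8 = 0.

Possible rational roots are divisors of -8. Testing r = 4 gives 0, so (r - 4) is a factor.
Divide: r^3 - 11r^2 + 30r - 8 = (r - 4)(r^2 - 7r + 2).
Apply the quadratic formula to r^2 - 7r + 2 = 0: r = (7 +/- sqrt(41))/2, i.e. r ~= 6.7016 or r ~= 0.2984.

r = 0.2984 or r = 4 or r = 6.7016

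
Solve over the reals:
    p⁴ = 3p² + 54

Let u = p². The equation becomes u² - 3u - 54 = 0.
Factor: (u - 9)(u + 6) = 0, so u = 9 or u = -6.
p² = 9 gives p = ±3.
p² = -6 < 0 has no real solution.

p = -3 or p = 3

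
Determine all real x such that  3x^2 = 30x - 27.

x = 1 or x = 9

Bring every term to one side: 3x^2 - 30x + 27 = 0.
Factor: 3(x - 9)(x - 1) = 0.
So x = 9 or x = 1.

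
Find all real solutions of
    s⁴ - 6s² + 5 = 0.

s = -2.2361 or s = -1 or s = 1 or s = 2.2361

Let u = s². The equation becomes u² - 6u + 5 = 0.
Factor: (u - 1)(u - 5) = 0, so u = 1 or u = 5.
s² = 1 gives s = ±1.
s² = 5 gives s = ±√(5) ≈ ±2.2361.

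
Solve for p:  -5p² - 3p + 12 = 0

p = -1.878 or p = 1.278

Discriminant: (-3)² − 4·(-5)·12 = 249.
Quadratic formula: p = (3 ± √249) / (-10).
So p = -√(249)/10 - 3/10 ≈ -1.878 or p = -3/10 + √(249)/10 ≈ 1.278.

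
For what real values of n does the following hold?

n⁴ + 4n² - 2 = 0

n = -0.6704 or n = 0.6704

Let u = n². The equation becomes u² + 4u - 2 = 0.
By the quadratic formula, u = -2 + √(6) or u = -√(6) - 2.
n² = -2 + √(6) gives n = ±√(-2 + √(6)) ≈ ±0.6704.
n² = -√(6) - 2 < 0 has no real solution.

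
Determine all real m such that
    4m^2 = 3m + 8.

m = -1.0881 or m = 1.8381

Rearrange to standard form: 4m^2 - 3m - 8 = 0.
Discriminant: (-3)^2 - 4*4*(-8) = 137.
Quadratic formula: m = (3 +/- sqrt(137)) / 8.
So m = 3/8 + sqrt(137)/8 ~= 1.8381 or m = 3/8 - sqrt(137)/8 ~= -1.0881.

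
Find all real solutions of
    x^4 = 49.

x = -2.6458 or x = 2.6458

Let u = x^2. The equation becomes u^2 - 49 = 0.
Factor: (u - 7)(u + 7) = 0, so u = 7 or u = -7.
x^2 = 7 gives x = +/-sqrt(7) ~= +/-2.6458.
x^2 = -7 < 0 has no real solution.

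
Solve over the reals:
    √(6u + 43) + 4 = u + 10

u = 1

Isolate the radical: √(6u + 43) = u + 6.
Square both sides: 6u + 43 = (u + 6)².
Expand and rearrange: u² + 6u - 7 = 0.
Solving gives u = 1 or u = -7.
Check each candidate in the original equation:
  u = 1: √(49) = 7, while u + 6 = 7 — valid.
  u = -7: √(1) = 1, while u + 6 = -1 — extraneous.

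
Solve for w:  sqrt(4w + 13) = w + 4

w = -3 or w = -1

Square both sides: 4w + 13 = (w + 4)^2.
Expand and rearrange: w^2 + 4w + 3 = 0.
Solving gives w = -1 or w = -3.
Check each candidate in the original equation:
  w = -1: sqrt(9) = 3, while w + 4 = 3 — valid.
  w = -3: sqrt(1) = 1, while w + 4 = 1 — valid.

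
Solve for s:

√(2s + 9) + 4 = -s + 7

s = 0

Isolate the radical: √(2s + 9) = -s + 3.
Square both sides: 2s + 9 = (-s + 3)².
Expand and rearrange: s² - 8s = 0.
Solving gives s = 8 or s = 0.
Check each candidate in the original equation:
  s = 8: √(25) = 5, while -s + 3 = -5 — extraneous.
  s = 0: √(9) = 3, while -s + 3 = 3 — valid.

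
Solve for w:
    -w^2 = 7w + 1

w = -6.8541 or w = -0.1459

Rearrange to standard form: -w^2 - 7w - 1 = 0.
Discriminant: (-7)^2 - 4*(-1)*(-1) = 45.
Quadratic formula: w = (7 +/- sqrt(45)) / (-2).
So w = -7/2 - 3*sqrt(5)/2 ~= -6.8541 or w = -7/2 + 3*sqrt(5)/2 ~= -0.1459.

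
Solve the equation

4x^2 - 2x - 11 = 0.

x = -1.4271 or x = 1.9271

Discriminant: (-2)^2 - 4*4*(-11) = 180.
Quadratic formula: x = (2 +/- sqrt(180)) / 8.
So x = 1/4 + 3*sqrt(5)/4 ~= 1.9271 or x = 1/4 - 3*sqrt(5)/4 ~= -1.4271.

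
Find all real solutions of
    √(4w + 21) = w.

w = 7

Square both sides: 4w + 21 = (w)².
Expand and rearrange: w² - 4w - 21 = 0.
Solving gives w = 7 or w = -3.
Check each candidate in the original equation:
  w = 7: √(49) = 7, while w = 7 — valid.
  w = -3: √(9) = 3, while w = -3 — extraneous.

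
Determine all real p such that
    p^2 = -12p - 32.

p = -8 or p = -4

Bring every term to one side: p^2 + 12p + 32 = 0.
Factor: (p + 8)(p + 4) = 0.
So p = -8 or p = -4.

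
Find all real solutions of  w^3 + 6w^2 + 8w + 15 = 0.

Possible rational roots are divisors of 15. Testing w = -5 gives 0, so (w + 5) is a factor.
Divide: w^3 + 6w^2 + 8w + 15 = (w + 5)(w^2 + w + 3).
The quadratic w^2 + w + 3 has discriminant -11 < 0, so no further real roots.

w = -5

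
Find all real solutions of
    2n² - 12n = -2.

n = 0.1716 or n = 5.8284

Rearrange to standard form: 2n² - 12n + 2 = 0.
Discriminant: (-12)² − 4·2·2 = 128.
Quadratic formula: n = (12 ± √128) / 4.
So n = 2·√(2) + 3 ≈ 5.8284 or n = 3 - 2·√(2) ≈ 0.1716.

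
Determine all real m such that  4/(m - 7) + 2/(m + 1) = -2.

Multiply both sides by (m - 7)(m + 1):
4(m + 1) + 2(m - 7) = -2(m - 7)(m + 1).
Expand and collect terms: -2m^2 + 6m + 24 = 0.
By the quadratic formula, m = (-6 +/- sqrt(228)) / -4, so m ~= -2.2749 or m ~= 5.2749.
Neither value makes a denominator zero (m != 7, m != -1), so both are valid.

m = -2.2749 or m = 5.2749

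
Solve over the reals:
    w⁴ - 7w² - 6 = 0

w = -2.7878 or w = 2.7878

Let u = w². The equation becomes u² - 7u - 6 = 0.
By the quadratic formula, u = 7/2 + √(73)/2 or u = 7/2 - √(73)/2.
w² = 7/2 + √(73)/2 gives w = ±√(7/2 + √(73)/2) ≈ ±2.7878.
w² = 7/2 - √(73)/2 < 0 has no real solution.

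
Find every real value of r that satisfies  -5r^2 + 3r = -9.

Rearrange to standard form: -5r^2 + 3r + 9 = 0.
Discriminant: (3)^2 - 4*(-5)*9 = 189.
Quadratic formula: r = (-3 +/- sqrt(189)) / (-10).
So r = 3/10 - 3*sqrt(21)/10 ~= -1.0748 or r = 3/10 + 3*sqrt(21)/10 ~= 1.6748.

r = -1.0748 or r = 1.6748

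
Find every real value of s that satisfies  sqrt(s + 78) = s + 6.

Square both sides: s + 78 = (s + 6)^2.
Expand and rearrange: s^2 + 11s - 42 = 0.
Solving gives s = 3 or s = -14.
Check each candidate in the original equation:
  s = 3: sqrt(81) = 9, while s + 6 = 9 — valid.
  s = -14: sqrt(64) = 8, while s + 6 = -8 — extraneous.

s = 3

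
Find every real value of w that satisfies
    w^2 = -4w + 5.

Bring every term to one side: w^2 + 4w - 5 = 0.
Factor: (w - 1)(w + 5) = 0.
So w = 1 or w = -5.

w = -5 or w = 1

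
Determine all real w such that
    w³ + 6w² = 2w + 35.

Rearrange: w³ + 6w² - 2w - 35 = 0.
Possible rational roots are divisors of -35. Testing w = -5 gives 0, so (w + 5) is a factor.
Divide: w³ + 6w² - 2w - 35 = (w + 5)(w² + w - 7).
Apply the quadratic formula to w² + w - 7 = 0: w = (-1 ± √29)/2, i.e. w ≈ 2.1926 or w ≈ -3.1926.

w = -5 or w = -3.1926 or w = 2.1926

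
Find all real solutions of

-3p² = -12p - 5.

p = -0.3805 or p = 4.3805

Rearrange to standard form: -3p² + 12p + 5 = 0.
Discriminant: (12)² − 4·(-3)·5 = 204.
Quadratic formula: p = (-12 ± √204) / (-6).
So p = 2 - √(51)/3 ≈ -0.3805 or p = 2 + √(51)/3 ≈ 4.3805.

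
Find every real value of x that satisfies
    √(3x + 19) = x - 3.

x = 10

Square both sides: 3x + 19 = (x - 3)².
Expand and rearrange: x² - 9x - 10 = 0.
Solving gives x = 10 or x = -1.
Check each candidate in the original equation:
  x = 10: √(49) = 7, while x - 3 = 7 — valid.
  x = -1: √(16) = 4, while x - 3 = -4 — extraneous.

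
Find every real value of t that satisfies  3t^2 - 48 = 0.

t = -4 or t = 4

Factor: 3(t + 4)(t - 4) = 0.
So t = -4 or t = 4.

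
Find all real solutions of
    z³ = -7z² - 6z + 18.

z = -5.1623 or z = -3 or z = 1.1623

Rearrange: z³ + 7z² + 6z - 18 = 0.
Possible rational roots are divisors of -18. Testing z = -3 gives 0, so (z + 3) is a factor.
Divide: z³ + 7z² + 6z - 18 = (z + 3)(z² + 4z - 6).
Apply the quadratic formula to z² + 4z - 6 = 0: z = (-4 ± √40)/2, i.e. z ≈ 1.1623 or z ≈ -5.1623.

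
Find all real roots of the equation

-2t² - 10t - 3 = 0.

Discriminant: (-10)² − 4·(-2)·(-3) = 76.
Quadratic formula: t = (10 ± √76) / (-4).
So t = -5/2 - √(19)/2 ≈ -4.6794 or t = -5/2 + √(19)/2 ≈ -0.3206.

t = -4.6794 or t = -0.3206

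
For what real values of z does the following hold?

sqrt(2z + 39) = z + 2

z = 5

Square both sides: 2z + 39 = (z + 2)^2.
Expand and rearrange: z^2 + 2z - 35 = 0.
Solving gives z = 5 or z = -7.
Check each candidate in the original equation:
  z = 5: sqrt(49) = 7, while z + 2 = 7 — valid.
  z = -7: sqrt(25) = 5, while z + 2 = -5 — extraneous.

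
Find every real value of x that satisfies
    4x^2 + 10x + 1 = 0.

Discriminant: (10)^2 - 4*4*1 = 84.
Quadratic formula: x = (-10 +/- sqrt(84)) / 8.
So x = -5/4 + sqrt(21)/4 ~= -0.1044 or x = -5/4 - sqrt(21)/4 ~= -2.3956.

x = -2.3956 or x = -0.1044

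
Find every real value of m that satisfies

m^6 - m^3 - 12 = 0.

Let u = m^3. The equation becomes u^2 - u - 12 = 0.
Factor: (u + 3)(u - 4) = 0, so u = -3 or u = 4.
m^3 = -3 gives m = -(3)^(1/3) ~= -1.4422.
m^3 = 4 gives m = (4)^(1/3) ~= 1.5874.

m = -1.4422 or m = 1.5874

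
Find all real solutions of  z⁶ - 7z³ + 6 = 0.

z = 1 or z = 1.8171

Let u = z³. The equation becomes u² - 7u + 6 = 0.
Factor: (u - 1)(u - 6) = 0, so u = 1 or u = 6.
z³ = 1 gives z = 1.
z³ = 6 gives z = ∛(6) ≈ 1.8171.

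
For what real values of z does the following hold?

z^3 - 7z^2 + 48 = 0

Possible rational roots are divisors of 48. Testing z = 4 gives 0, so (z - 4) is a factor.
Divide: z^3 - 7z^2 + 48 = (z - 4)(z^2 - 3z - 12).
Apply the quadratic formula to z^2 - 3z - 12 = 0: z = (3 +/- sqrt(57))/2, i.e. z ~= 5.2749 or z ~= -2.2749.

z = -2.2749 or z = 4 or z = 5.2749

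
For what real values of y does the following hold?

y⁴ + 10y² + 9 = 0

No real solutions.

Let u = y². The equation becomes u² + 10u + 9 = 0.
Factor: (u + 9)(u + 1) = 0, so u = -9 or u = -1.
y² = -9 < 0 has no real solution.
y² = -1 < 0 has no real solution.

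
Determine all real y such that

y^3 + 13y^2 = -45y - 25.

y = -7.3166 or y = -5 or y = -0.6834

Rearrange: y^3 + 13y^2 + 45y + 25 = 0.
Possible rational roots are divisors of 25. Testing y = -5 gives 0, so (y + 5) is a factor.
Divide: y^3 + 13y^2 + 45y + 25 = (y + 5)(y^2 + 8y + 5).
Apply the quadratic formula to y^2 + 8y + 5 = 0: y = (-8 +/- sqrt(44))/2, i.e. y ~= -0.6834 or y ~= -7.3166.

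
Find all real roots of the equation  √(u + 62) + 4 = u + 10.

u = 2

Isolate the radical: √(u + 62) = u + 6.
Square both sides: u + 62 = (u + 6)².
Expand and rearrange: u² + 11u - 26 = 0.
Solving gives u = 2 or u = -13.
Check each candidate in the original equation:
  u = 2: √(64) = 8, while u + 6 = 8 — valid.
  u = -13: √(49) = 7, while u + 6 = -7 — extraneous.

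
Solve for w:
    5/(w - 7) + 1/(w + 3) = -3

w = -3.397 or w = 5.397

Multiply both sides by (w - 7)(w + 3):
5(w + 3) + (w - 7) = -3(w - 7)(w + 3).
Expand and collect terms: -3w^2 + 6w + 55 = 0.
By the quadratic formula, w = (-6 +/- sqrt(696)) / -6, so w ~= -3.397 or w ~= 5.397.
Neither value makes a denominator zero (w != 7, w != -3), so both are valid.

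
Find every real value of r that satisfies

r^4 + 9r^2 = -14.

Let u = r^2. The equation becomes u^2 + 9u + 14 = 0.
Factor: (u + 7)(u + 2) = 0, so u = -7 or u = -2.
r^2 = -7 < 0 has no real solution.
r^2 = -2 < 0 has no real solution.

No real solutions.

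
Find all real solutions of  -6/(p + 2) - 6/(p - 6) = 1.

p = -11.2111 or p = 3.2111

Multiply both sides by (p + 2)(p - 6):
-6(p - 6) - 6(p + 2) = (p + 2)(p - 6).
Expand and collect terms: p² + 8p - 36 = 0.
By the quadratic formula, p = (-8 ± √208) / 2, so p ≈ 3.2111 or p ≈ -11.2111.
Neither value makes a denominator zero (p ≠ -2, p ≠ 6), so both are valid.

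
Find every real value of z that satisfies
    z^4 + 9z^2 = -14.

No real solutions.

Let u = z^2. The equation becomes u^2 + 9u + 14 = 0.
Factor: (u + 7)(u + 2) = 0, so u = -7 or u = -2.
z^2 = -7 < 0 has no real solution.
z^2 = -2 < 0 has no real solution.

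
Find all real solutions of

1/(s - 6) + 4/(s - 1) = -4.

s = -0.0432 or s = 5.7932

Multiply both sides by (s - 6)(s - 1):
(s - 1) + 4(s - 6) = -4(s - 6)(s - 1).
Expand and collect terms: -4s^2 + 23s + 1 = 0.
By the quadratic formula, s = (-23 +/- sqrt(545)) / -8, so s ~= -0.0432 or s ~= 5.7932.
Neither value makes a denominator zero (s != 6, s != 1), so both are valid.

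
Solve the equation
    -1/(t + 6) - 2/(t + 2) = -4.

t = -5.7792 or t = -1.4708

Multiply both sides by (t + 6)(t + 2):
-(t + 2) - 2(t + 6) = -4(t + 6)(t + 2).
Expand and collect terms: -4t^2 - 29t - 34 = 0.
By the quadratic formula, t = (29 +/- sqrt(297)) / -8, so t ~= -5.7792 or t ~= -1.4708.
Neither value makes a denominator zero (t != -6, t != -2), so both are valid.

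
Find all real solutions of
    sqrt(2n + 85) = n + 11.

n = -2

Square both sides: 2n + 85 = (n + 11)^2.
Expand and rearrange: n^2 + 20n + 36 = 0.
Solving gives n = -2 or n = -18.
Check each candidate in the original equation:
  n = -2: sqrt(81) = 9, while n + 11 = 9 — valid.
  n = -18: sqrt(49) = 7, while n + 11 = -7 — extraneous.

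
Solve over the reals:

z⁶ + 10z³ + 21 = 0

z = -1.9129 or z = -1.4422

Let u = z³. The equation becomes u² + 10u + 21 = 0.
Factor: (u + 7)(u + 3) = 0, so u = -7 or u = -3.
z³ = -7 gives z = -∛(7) ≈ -1.9129.
z³ = -3 gives z = -∛(3) ≈ -1.4422.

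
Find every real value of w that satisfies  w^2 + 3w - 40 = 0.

w = -8 or w = 5

Factor: (w - 5)(w + 8) = 0.
So w = 5 or w = -8.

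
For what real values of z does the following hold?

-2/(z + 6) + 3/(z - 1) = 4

z = -6.4543 or z = 1.7043

Multiply both sides by (z + 6)(z - 1):
-2(z - 1) + 3(z + 6) = 4(z + 6)(z - 1).
Expand and collect terms: 4z² + 19z - 44 = 0.
By the quadratic formula, z = (-19 ± √1065) / 8, so z ≈ 1.7043 or z ≈ -6.4543.
Neither value makes a denominator zero (z ≠ -6, z ≠ 1), so both are valid.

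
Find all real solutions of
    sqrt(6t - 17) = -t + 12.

Square both sides: 6t - 17 = (-t + 12)^2.
Expand and rearrange: t^2 - 30t + 161 = 0.
Solving gives t = 23 or t = 7.
Check each candidate in the original equation:
  t = 23: sqrt(121) = 11, while -t + 12 = -11 — extraneous.
  t = 7: sqrt(25) = 5, while -t + 12 = 5 — valid.

t = 7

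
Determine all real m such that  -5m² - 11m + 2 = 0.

m = -2.3689 or m = 0.1689

Discriminant: (-11)² − 4·(-5)·2 = 161.
Quadratic formula: m = (11 ± √161) / (-10).
So m = -√(161)/10 - 11/10 ≈ -2.3689 or m = -11/10 + √(161)/10 ≈ 0.1689.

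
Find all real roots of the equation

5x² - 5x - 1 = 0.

x = -0.1708 or x = 1.1708

Discriminant: (-5)² − 4·5·(-1) = 45.
Quadratic formula: x = (5 ± √45) / 10.
So x = 1/2 + 3·√(5)/10 ≈ 1.1708 or x = 1/2 - 3·√(5)/10 ≈ -0.1708.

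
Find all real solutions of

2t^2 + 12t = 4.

t = -6.3166 or t = 0.3166

Rearrange to standard form: 2t^2 + 12t - 4 = 0.
Discriminant: (12)^2 - 4*2*(-4) = 176.
Quadratic formula: t = (-12 +/- sqrt(176)) / 4.
So t = -3 + sqrt(11) ~= 0.3166 or t = -sqrt(11) - 3 ~= -6.3166.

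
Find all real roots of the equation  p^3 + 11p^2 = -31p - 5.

Rearrange: p^3 + 11p^2 + 31p + 5 = 0.
Possible rational roots are divisors of 5. Testing p = -5 gives 0, so (p + 5) is a factor.
Divide: p^3 + 11p^2 + 31p + 5 = (p + 5)(p^2 + 6p + 1).
Apply the quadratic formula to p^2 + 6p + 1 = 0: p = (-6 +/- sqrt(32))/2, i.e. p ~= -0.1716 or p ~= -5.8284.

p = -5.8284 or p = -5 or p = -0.1716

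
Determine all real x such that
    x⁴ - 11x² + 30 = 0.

Let u = x². The equation becomes u² - 11u + 30 = 0.
Factor: (u - 6)(u - 5) = 0, so u = 6 or u = 5.
x² = 6 gives x = ±√(6) ≈ ±2.4495.
x² = 5 gives x = ±√(5) ≈ ±2.2361.

x = -2.4495 or x = -2.2361 or x = 2.2361 or x = 2.4495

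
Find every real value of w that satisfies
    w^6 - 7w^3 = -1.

w = 0.5264 or w = 1.8995

Let u = w^3. The equation becomes u^2 - 7u + 1 = 0.
By the quadratic formula, u = 3*sqrt(5)/2 + 7/2 or u = 7/2 - 3*sqrt(5)/2.
w^3 = 3*sqrt(5)/2 + 7/2 gives w = (3*sqrt(5)/2 + 7/2)^(1/3) ~= 1.8995.
w^3 = 7/2 - 3*sqrt(5)/2 gives w = (7/2 - 3*sqrt(5)/2)^(1/3) ~= 0.5264.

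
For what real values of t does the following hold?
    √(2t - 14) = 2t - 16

Square both sides: 2t - 14 = (2t - 16)².
Expand and rearrange: 4t² - 66t + 270 = 0.
Solving gives t = 9 or t = 7.5.
Check each candidate in the original equation:
  t = 9: √(4) = 2, while 2t - 16 = 2 — valid.
  t = 7.5: √(1) = 1, while 2t - 16 = -1 — extraneous.

t = 9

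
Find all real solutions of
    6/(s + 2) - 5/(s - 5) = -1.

Multiply both sides by (s + 2)(s - 5):
6(s - 5) - 5(s + 2) = -(s + 2)(s - 5).
Expand and collect terms: -s² + 2s + 50 = 0.
By the quadratic formula, s = (-2 ± √204) / -2, so s ≈ -6.1414 or s ≈ 8.1414.
Neither value makes a denominator zero (s ≠ -2, s ≠ 5), so both are valid.

s = -6.1414 or s = 8.1414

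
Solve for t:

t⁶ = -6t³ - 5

t = -1.71 or t = -1

Let u = t³. The equation becomes u² + 6u + 5 = 0.
Factor: (u + 1)(u + 5) = 0, so u = -1 or u = -5.
t³ = -1 gives t = -1.
t³ = -5 gives t = -∛(5) ≈ -1.71.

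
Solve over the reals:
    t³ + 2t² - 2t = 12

Rearrange: t³ + 2t² - 2t - 12 = 0.
Possible rational roots are divisors of -12. Testing t = 2 gives 0, so (t - 2) is a factor.
Divide: t³ + 2t² - 2t - 12 = (t - 2)(t² + 4t + 6).
The quadratic t² + 4t + 6 has discriminant -8 < 0, so no further real roots.

t = 2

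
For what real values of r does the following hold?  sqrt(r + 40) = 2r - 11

Square both sides: r + 40 = (2r - 11)^2.
Expand and rearrange: 4r^2 - 45r + 81 = 0.
Solving gives r = 9 or r = 2.25.
Check each candidate in the original equation:
  r = 9: sqrt(49) = 7, while 2r - 11 = 7 — valid.
  r = 2.25: sqrt(42.25) = 6.5, while 2r - 11 = -6.5 — extraneous.

r = 9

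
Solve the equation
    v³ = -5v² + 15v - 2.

v = -7.1401 or v = 0.1401 or v = 2

Rearrange: v³ + 5v² - 15v + 2 = 0.
Possible rational roots are divisors of 2. Testing v = 2 gives 0, so (v - 2) is a factor.
Divide: v³ + 5v² - 15v + 2 = (v - 2)(v² + 7v - 1).
Apply the quadratic formula to v² + 7v - 1 = 0: v = (-7 ± √53)/2, i.e. v ≈ 0.1401 or v ≈ -7.1401.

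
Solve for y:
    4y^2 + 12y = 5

y = -3.3708 or y = 0.3708

Rearrange to standard form: 4y^2 + 12y - 5 = 0.
Discriminant: (12)^2 - 4*4*(-5) = 224.
Quadratic formula: y = (-12 +/- sqrt(224)) / 8.
So y = -3/2 + sqrt(14)/2 ~= 0.3708 or y = -sqrt(14)/2 - 3/2 ~= -3.3708.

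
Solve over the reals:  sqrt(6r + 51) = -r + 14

r = 5

Square both sides: 6r + 51 = (-r + 14)^2.
Expand and rearrange: r^2 - 34r + 145 = 0.
Solving gives r = 29 or r = 5.
Check each candidate in the original equation:
  r = 29: sqrt(225) = 15, while -r + 14 = -15 — extraneous.
  r = 5: sqrt(81) = 9, while -r + 14 = 9 — valid.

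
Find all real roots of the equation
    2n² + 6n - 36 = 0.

Factor: 2(n - 3)(n + 6) = 0.
So n = 3 or n = -6.

n = -6 or n = 3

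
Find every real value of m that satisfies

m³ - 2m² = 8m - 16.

Rearrange: m³ - 2m² - 8m + 16 = 0.
Possible rational roots are divisors of 16. Testing m = 2 gives 0, so (m - 2) is a factor.
Divide: m³ - 2m² - 8m + 16 = (m - 2)(m² - 8).
Apply the quadratic formula to m² - 8 = 0: m = (0 ± √32)/2, i.e. m ≈ 2.8284 or m ≈ -2.8284.

m = -2.8284 or m = 2 or m = 2.8284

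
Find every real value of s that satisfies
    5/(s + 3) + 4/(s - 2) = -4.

Multiply both sides by (s + 3)(s - 2):
5(s - 2) + 4(s + 3) = -4(s + 3)(s - 2).
Expand and collect terms: -4s^2 - 13s + 22 = 0.
By the quadratic formula, s = (13 +/- sqrt(521)) / -8, so s ~= -4.4782 or s ~= 1.2282.
Neither value makes a denominator zero (s != -3, s != 2), so both are valid.

s = -4.4782 or s = 1.2282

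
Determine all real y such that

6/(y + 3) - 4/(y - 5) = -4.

y = -4.3551 or y = 5.8551

Multiply both sides by (y + 3)(y - 5):
6(y - 5) - 4(y + 3) = -4(y + 3)(y - 5).
Expand and collect terms: -4y² + 6y + 102 = 0.
By the quadratic formula, y = (-6 ± √1668) / -8, so y ≈ -4.3551 or y ≈ 5.8551.
Neither value makes a denominator zero (y ≠ -3, y ≠ 5), so both are valid.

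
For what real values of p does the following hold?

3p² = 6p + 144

Bring every term to one side: 3p² - 6p - 144 = 0.
Factor: 3(p + 6)(p - 8) = 0.
So p = -6 or p = 8.

p = -6 or p = 8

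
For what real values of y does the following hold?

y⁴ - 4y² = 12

Let u = y². The equation becomes u² - 4u - 12 = 0.
Factor: (u + 2)(u - 6) = 0, so u = -2 or u = 6.
y² = -2 < 0 has no real solution.
y² = 6 gives y = ±√(6) ≈ ±2.4495.

y = -2.4495 or y = 2.4495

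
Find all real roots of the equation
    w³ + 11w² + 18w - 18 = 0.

Possible rational roots are divisors of -18. Testing w = -3 gives 0, so (w + 3) is a factor.
Divide: w³ + 11w² + 18w - 18 = (w + 3)(w² + 8w - 6).
Apply the quadratic formula to w² + 8w - 6 = 0: w = (-8 ± √88)/2, i.e. w ≈ 0.6904 or w ≈ -8.6904.

w = -8.6904 or w = -3 or w = 0.6904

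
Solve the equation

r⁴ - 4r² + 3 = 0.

Let u = r². The equation becomes u² - 4u + 3 = 0.
Factor: (u - 1)(u - 3) = 0, so u = 1 or u = 3.
r² = 1 gives r = ±1.
r² = 3 gives r = ±√(3) ≈ ±1.7321.

r = -1.7321 or r = -1 or r = 1 or r = 1.7321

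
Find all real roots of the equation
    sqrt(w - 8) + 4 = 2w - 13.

w = 9

Isolate the radical: sqrt(w - 8) = 2w - 17.
Square both sides: w - 8 = (2w - 17)^2.
Expand and rearrange: 4w^2 - 69w + 297 = 0.
Solving gives w = 9 or w = 8.25.
Check each candidate in the original equation:
  w = 9: sqrt(1) = 1, while 2w - 17 = 1 — valid.
  w = 8.25: sqrt(0.25) = 0.5, while 2w - 17 = -0.5 — extraneous.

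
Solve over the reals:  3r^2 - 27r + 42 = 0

r = 2 or r = 7

Factor: 3(r - 2)(r - 7) = 0.
So r = 2 or r = 7.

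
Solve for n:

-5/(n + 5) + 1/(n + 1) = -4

n = -3.618 or n = -1.382

Multiply both sides by (n + 5)(n + 1):
-5(n + 1) + (n + 5) = -4(n + 5)(n + 1).
Expand and collect terms: -4n^2 - 20n - 20 = 0.
By the quadratic formula, n = (20 +/- sqrt(80)) / -8, so n ~= -3.618 or n ~= -1.382.
Neither value makes a denominator zero (n != -5, n != -1), so both are valid.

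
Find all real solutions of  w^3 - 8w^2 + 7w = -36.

w = -1.6056 or w = 4 or w = 5.6056

Rearrange: w^3 - 8w^2 + 7w + 36 = 0.
Possible rational roots are divisors of 36. Testing w = 4 gives 0, so (w - 4) is a factor.
Divide: w^3 - 8w^2 + 7w + 36 = (w - 4)(w^2 - 4w - 9).
Apply the quadratic formula to w^2 - 4w - 9 = 0: w = (4 +/- sqrt(52))/2, i.e. w ~= 5.6056 or w ~= -1.6056.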